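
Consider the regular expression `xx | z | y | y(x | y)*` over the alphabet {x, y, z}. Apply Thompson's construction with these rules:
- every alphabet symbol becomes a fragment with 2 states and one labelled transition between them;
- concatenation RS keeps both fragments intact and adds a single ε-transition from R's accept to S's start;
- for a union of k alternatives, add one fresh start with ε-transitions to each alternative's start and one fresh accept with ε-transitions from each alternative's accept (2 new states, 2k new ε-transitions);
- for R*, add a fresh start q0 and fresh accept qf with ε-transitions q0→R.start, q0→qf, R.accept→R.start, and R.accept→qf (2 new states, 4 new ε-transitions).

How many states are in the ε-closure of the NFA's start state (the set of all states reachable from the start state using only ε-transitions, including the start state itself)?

Compute the ε-closure size of each fragment's start state recursively; a symbol fragment's start has no outgoing ε-edge, so its closure is just itself (size 1).
  xx — same as the first factor's closure: C = 1
  x | y — new start ε-reaches every alternative's start; none of them accept ε, so the new accept is not reached: C = 1 + 1 + 1 = 3
  (x | y)* — new start has ε-edges to the inner start and to the new accept, so C = 2 + 3 = 5
  y(x | y)* — same as the first factor's closure: C = 1
  xx | z | y | y(x | y)* — C = 1 + 1 + 1 + 1 + 1 = 5 (the new accept is not ε-reachable since no branch accepts ε)

5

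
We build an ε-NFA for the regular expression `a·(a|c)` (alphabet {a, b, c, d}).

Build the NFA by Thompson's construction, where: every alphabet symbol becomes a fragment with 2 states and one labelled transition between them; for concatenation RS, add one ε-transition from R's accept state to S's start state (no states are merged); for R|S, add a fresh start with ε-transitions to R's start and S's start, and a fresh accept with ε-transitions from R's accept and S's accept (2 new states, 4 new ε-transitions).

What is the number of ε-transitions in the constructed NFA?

Per subexpression:
Each of the 3 symbol leaves contributes 0 ε-transitions.
  a|c : 4 ε-transitions
  a·(a|c) : 5 ε-transitions

5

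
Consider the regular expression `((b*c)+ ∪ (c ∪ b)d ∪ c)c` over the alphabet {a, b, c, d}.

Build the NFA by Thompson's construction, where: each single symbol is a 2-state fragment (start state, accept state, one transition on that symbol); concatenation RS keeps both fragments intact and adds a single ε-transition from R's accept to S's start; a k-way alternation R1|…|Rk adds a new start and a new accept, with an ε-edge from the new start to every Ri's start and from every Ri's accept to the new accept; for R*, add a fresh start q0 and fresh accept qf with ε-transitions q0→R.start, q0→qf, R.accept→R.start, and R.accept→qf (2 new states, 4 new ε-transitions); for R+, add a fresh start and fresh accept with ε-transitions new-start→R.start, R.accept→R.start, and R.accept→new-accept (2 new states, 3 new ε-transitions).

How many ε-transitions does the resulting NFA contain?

By structural recursion:
Each of the 7 symbol leaves contributes 0 ε-transitions.
  b* → 4 ε-transitions
  b*c → 5 ε-transitions
  (b*c)+ → 8 ε-transitions
  c ∪ b → 4 ε-transitions
  (c ∪ b)d → 5 ε-transitions
  (b*c)+ ∪ (c ∪ b)d ∪ c → 19 ε-transitions
  ((b*c)+ ∪ (c ∪ b)d ∪ c)c → 20 ε-transitions

20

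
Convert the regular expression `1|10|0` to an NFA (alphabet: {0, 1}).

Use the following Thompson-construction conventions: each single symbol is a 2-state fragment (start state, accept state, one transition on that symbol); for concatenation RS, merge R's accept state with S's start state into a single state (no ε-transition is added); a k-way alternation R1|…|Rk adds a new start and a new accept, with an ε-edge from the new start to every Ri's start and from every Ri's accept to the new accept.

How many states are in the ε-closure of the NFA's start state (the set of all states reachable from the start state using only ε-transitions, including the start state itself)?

Let C(F) = |ε-closure(F.start)| within fragment F, and note whether F accepts ε. Symbol fragments have C = 1 and do not accept ε. Then:
  10 → |ε-closure| equals the left operand's closure size = 1 (its accept is not ε-reachable, so the closure stops there)
  1|10|0 → |ε-closure| = 1 + 1 + 1 + 1 = 4 (the new accept is not ε-reachable since no branch accepts ε)

4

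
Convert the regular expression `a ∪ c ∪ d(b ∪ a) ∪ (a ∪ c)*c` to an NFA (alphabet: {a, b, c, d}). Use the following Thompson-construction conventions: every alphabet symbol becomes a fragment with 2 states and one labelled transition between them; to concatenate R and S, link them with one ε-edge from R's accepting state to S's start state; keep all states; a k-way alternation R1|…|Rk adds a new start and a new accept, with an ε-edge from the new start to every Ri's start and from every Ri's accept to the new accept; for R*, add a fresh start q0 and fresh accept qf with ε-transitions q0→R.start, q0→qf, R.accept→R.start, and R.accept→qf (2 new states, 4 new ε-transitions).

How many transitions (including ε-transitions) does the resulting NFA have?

30

Bottom-up over the parse tree:
Each of the 8 symbol leaves contributes 1 transition (1 symbol, 0 ε).
  b ∪ a → 6 transitions (2 symbol, 4 ε)
  d(b ∪ a) → 8 transitions (3 symbol, 5 ε)
  a ∪ c → 6 transitions (2 symbol, 4 ε)
  (a ∪ c)* → 10 transitions (2 symbol, 8 ε)
  (a ∪ c)*c → 12 transitions (3 symbol, 9 ε)
  a ∪ c ∪ d(b ∪ a) ∪ (a ∪ c)*c → 30 transitions (8 symbol, 22 ε)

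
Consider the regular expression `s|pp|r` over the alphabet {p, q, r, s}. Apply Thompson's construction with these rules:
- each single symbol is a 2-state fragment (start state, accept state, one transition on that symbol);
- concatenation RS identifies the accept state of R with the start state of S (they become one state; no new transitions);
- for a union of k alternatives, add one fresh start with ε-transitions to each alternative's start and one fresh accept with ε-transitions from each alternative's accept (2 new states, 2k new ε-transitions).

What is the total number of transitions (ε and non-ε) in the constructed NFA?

By structural recursion:
Each of the 4 symbol leaves contributes 1 transition (1 symbol, 0 ε).
  pp = 2 transitions (2 symbol, 0 ε)
  s|pp|r = 10 transitions (4 symbol, 6 ε)

10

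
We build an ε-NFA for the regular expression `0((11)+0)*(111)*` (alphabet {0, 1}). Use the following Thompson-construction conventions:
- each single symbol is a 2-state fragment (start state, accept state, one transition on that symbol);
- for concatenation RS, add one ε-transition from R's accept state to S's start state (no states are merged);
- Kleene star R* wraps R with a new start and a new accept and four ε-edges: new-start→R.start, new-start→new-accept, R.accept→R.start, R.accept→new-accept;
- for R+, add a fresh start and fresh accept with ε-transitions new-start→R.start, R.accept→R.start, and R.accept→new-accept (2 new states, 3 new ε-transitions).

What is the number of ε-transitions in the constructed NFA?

17

Building bottom-up:
Each of the 7 symbol leaves contributes 0 ε-transitions.
  11 = 1 ε-transition
  (11)+ = 4 ε-transitions
  (11)+0 = 5 ε-transitions
  ((11)+0)* = 9 ε-transitions
  111 = 2 ε-transitions
  (111)* = 6 ε-transitions
  0((11)+0)*(111)* = 17 ε-transitions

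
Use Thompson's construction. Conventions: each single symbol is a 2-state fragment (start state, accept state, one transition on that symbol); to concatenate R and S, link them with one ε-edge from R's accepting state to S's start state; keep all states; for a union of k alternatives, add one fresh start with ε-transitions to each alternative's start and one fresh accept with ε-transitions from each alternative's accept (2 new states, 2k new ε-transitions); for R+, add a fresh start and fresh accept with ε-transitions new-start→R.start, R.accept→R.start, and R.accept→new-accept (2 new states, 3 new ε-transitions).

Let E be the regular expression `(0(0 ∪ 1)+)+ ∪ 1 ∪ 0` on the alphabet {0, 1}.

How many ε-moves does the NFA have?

Recursing over subexpressions:
Each of the 5 symbol leaves contributes 0 ε-transitions.
  0 ∪ 1 = 4 ε-transitions
  (0 ∪ 1)+ = 7 ε-transitions
  0(0 ∪ 1)+ = 8 ε-transitions
  (0(0 ∪ 1)+)+ = 11 ε-transitions
  (0(0 ∪ 1)+)+ ∪ 1 ∪ 0 = 17 ε-transitions

17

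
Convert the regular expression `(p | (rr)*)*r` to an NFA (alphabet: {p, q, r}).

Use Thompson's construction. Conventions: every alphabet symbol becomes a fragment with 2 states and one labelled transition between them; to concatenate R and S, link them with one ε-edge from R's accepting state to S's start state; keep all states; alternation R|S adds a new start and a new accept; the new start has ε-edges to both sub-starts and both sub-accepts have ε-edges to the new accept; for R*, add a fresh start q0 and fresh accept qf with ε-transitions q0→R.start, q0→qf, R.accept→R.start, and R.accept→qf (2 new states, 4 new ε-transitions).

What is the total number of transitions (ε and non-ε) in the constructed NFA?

Per subexpression:
Each of the 4 symbol leaves contributes 1 transition (1 symbol, 0 ε).
  rr = 3 transitions (2 symbol, 1 ε)
  (rr)* = 7 transitions (2 symbol, 5 ε)
  p | (rr)* = 12 transitions (3 symbol, 9 ε)
  (p | (rr)*)* = 16 transitions (3 symbol, 13 ε)
  (p | (rr)*)*r = 18 transitions (4 symbol, 14 ε)

18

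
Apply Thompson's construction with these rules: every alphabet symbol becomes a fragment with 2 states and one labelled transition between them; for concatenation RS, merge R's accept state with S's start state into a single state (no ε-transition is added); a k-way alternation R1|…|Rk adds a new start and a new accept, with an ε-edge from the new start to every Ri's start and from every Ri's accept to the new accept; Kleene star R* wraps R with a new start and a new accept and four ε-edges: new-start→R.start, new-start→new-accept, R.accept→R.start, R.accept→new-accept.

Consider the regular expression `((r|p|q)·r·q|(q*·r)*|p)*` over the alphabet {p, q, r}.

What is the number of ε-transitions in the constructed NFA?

By structural recursion:
Each of the 8 symbol leaves contributes 0 ε-transitions.
  r|p|q — 6 ε-transitions
  (r|p|q)·r·q — 6 ε-transitions
  q* — 4 ε-transitions
  q*·r — 4 ε-transitions
  (q*·r)* — 8 ε-transitions
  (r|p|q)·r·q|(q*·r)*|p — 20 ε-transitions
  ((r|p|q)·r·q|(q*·r)*|p)* — 24 ε-transitions

24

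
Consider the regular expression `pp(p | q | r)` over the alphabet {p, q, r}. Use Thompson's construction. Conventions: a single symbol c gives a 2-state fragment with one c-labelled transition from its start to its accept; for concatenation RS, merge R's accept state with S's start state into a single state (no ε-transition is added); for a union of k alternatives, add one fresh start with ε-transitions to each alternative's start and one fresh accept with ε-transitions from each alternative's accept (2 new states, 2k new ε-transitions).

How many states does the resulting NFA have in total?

10

Building bottom-up:
Each of the 5 symbol leaves contributes a 2-state fragment.
  p | q | r → 8 states
  pp(p | q | r) → 10 states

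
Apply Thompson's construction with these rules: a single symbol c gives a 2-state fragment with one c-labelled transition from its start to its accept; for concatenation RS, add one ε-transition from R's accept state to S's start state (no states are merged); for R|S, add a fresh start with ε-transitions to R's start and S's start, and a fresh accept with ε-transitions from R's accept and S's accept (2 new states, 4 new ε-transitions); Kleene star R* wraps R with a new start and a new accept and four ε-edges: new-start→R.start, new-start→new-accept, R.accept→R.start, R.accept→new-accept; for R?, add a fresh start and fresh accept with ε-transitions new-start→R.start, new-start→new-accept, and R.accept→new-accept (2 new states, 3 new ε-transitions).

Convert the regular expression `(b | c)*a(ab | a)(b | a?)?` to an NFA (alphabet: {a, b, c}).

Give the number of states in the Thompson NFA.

By structural recursion:
Each of the 8 symbol leaves contributes a 2-state fragment.
  b | c : 6 states
  (b | c)* : 8 states
  ab : 4 states
  ab | a : 8 states
  a? : 4 states
  b | a? : 8 states
  (b | a?)? : 10 states
  (b | c)*a(ab | a)(b | a?)? : 28 states

28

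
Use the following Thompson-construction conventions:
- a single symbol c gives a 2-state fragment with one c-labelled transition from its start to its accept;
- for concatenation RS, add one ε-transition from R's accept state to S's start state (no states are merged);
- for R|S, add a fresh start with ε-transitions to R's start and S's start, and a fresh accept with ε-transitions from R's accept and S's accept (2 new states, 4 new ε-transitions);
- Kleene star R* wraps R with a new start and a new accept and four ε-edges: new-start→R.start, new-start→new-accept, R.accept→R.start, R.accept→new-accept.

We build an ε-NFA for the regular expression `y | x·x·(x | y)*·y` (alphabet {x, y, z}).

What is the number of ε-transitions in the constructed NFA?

15

Building bottom-up:
Each of the 6 symbol leaves contributes 0 ε-transitions.
  x | y : 4 ε-transitions
  (x | y)* : 8 ε-transitions
  x·x·(x | y)*·y : 11 ε-transitions
  y | x·x·(x | y)*·y : 15 ε-transitions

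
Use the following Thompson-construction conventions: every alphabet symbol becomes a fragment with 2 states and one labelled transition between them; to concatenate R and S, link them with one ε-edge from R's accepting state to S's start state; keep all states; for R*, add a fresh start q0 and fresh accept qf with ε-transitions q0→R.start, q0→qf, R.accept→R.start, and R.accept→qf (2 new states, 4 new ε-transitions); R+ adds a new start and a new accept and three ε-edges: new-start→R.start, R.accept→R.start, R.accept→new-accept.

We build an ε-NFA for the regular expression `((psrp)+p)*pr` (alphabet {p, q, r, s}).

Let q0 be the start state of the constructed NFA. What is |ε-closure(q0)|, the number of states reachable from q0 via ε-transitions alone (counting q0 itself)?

Compute the ε-closure size of each fragment's start state recursively; a symbol fragment's start has no outgoing ε-edge, so its closure is just itself (size 1).
  psrp : |closure| equals the left operand's closure size = 1 (its accept is not ε-reachable, so the closure stops there)
  (psrp)+ : new start ε-reaches only the body's start; the new accept needs a symbol first: |closure| = 1 + 1 = 2
  (psrp)+p : same as the first factor's closure: |closure| = 2
  ((psrp)+p)* : the star's fresh start ε-reaches both the body's start and the fresh accept: |closure| = 2 + 2 = 4
  ((psrp)+p)*pr : the left operand accepts ε, so the closure extends into the next operand (via the concat ε-link); |closure| = 4 + 1 = 5

5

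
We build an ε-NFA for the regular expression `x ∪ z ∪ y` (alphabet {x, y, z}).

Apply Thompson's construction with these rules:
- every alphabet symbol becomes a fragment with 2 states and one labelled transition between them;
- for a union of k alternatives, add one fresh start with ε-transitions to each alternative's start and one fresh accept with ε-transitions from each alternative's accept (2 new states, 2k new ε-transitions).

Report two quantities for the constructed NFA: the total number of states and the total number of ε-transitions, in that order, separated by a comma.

8, 6

Per subexpression:
Each of the 3 symbol leaves contributes 2 states and 0 ε-transitions.
  x ∪ z ∪ y : 8 states, 6 ε-transitions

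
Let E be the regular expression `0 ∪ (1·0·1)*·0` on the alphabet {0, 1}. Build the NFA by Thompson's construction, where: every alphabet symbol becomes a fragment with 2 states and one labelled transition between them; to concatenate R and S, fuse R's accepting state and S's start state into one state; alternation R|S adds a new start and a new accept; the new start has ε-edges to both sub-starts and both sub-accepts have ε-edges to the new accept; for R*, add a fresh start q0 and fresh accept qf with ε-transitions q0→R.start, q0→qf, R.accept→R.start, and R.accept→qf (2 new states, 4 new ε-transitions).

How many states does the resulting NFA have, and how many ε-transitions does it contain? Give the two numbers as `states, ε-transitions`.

11, 8

By structural recursion:
Each of the 5 symbol leaves contributes 2 states and 0 ε-transitions.
  1·0·1 = 4 states, 0 ε-transitions
  (1·0·1)* = 6 states, 4 ε-transitions
  (1·0·1)*·0 = 7 states, 4 ε-transitions
  0 ∪ (1·0·1)*·0 = 11 states, 8 ε-transitions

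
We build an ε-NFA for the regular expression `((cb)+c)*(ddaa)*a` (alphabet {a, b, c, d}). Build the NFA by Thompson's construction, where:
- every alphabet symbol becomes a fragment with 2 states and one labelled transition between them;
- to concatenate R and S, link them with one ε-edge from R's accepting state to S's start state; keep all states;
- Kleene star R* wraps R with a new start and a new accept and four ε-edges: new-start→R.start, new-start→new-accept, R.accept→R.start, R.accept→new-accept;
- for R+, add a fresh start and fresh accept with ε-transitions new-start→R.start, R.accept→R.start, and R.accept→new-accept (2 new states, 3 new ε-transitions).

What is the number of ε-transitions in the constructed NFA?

18

By structural recursion:
Each of the 8 symbol leaves contributes 0 ε-transitions.
  cb → 1 ε-transition
  (cb)+ → 4 ε-transitions
  (cb)+c → 5 ε-transitions
  ((cb)+c)* → 9 ε-transitions
  ddaa → 3 ε-transitions
  (ddaa)* → 7 ε-transitions
  ((cb)+c)*(ddaa)*a → 18 ε-transitions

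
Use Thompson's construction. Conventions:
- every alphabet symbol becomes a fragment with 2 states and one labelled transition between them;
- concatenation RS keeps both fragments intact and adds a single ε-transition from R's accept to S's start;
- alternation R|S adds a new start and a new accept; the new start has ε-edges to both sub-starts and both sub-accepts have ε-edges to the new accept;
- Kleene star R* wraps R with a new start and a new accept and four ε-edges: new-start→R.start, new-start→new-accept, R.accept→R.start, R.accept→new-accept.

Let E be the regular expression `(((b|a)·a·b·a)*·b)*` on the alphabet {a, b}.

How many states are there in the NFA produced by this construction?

By structural recursion:
Each of the 6 symbol leaves contributes a 2-state fragment.
  b|a : 6 states
  (b|a)·a·b·a : 12 states
  ((b|a)·a·b·a)* : 14 states
  ((b|a)·a·b·a)*·b : 16 states
  (((b|a)·a·b·a)*·b)* : 18 states

18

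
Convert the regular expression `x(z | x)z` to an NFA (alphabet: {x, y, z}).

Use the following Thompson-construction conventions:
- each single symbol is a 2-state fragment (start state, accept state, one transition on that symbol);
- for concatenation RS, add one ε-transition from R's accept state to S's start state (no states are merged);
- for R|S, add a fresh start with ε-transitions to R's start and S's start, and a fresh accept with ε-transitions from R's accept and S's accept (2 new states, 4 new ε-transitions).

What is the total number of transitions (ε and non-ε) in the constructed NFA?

10

Building bottom-up:
Each of the 4 symbol leaves contributes 1 transition (1 symbol, 0 ε).
  z | x — 6 transitions (2 symbol, 4 ε)
  x(z | x)z — 10 transitions (4 symbol, 6 ε)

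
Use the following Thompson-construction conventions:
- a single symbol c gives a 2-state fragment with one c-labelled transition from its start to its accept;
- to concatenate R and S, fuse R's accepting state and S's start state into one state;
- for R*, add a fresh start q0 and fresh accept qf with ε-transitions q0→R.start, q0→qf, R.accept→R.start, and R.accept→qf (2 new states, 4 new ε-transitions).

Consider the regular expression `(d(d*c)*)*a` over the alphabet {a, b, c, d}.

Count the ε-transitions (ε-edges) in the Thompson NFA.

By structural recursion:
Each of the 4 symbol leaves contributes 0 ε-transitions.
  d* — 4 ε-transitions
  d*c — 4 ε-transitions
  (d*c)* — 8 ε-transitions
  d(d*c)* — 8 ε-transitions
  (d(d*c)*)* — 12 ε-transitions
  (d(d*c)*)*a — 12 ε-transitions

12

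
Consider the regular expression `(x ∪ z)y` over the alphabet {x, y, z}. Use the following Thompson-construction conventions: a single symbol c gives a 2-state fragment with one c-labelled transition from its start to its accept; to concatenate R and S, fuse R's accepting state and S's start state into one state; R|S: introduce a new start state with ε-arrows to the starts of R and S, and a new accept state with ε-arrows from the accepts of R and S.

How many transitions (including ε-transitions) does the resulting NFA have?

Per subexpression:
Each of the 3 symbol leaves contributes 1 transition (1 symbol, 0 ε).
  x ∪ z = 6 transitions (2 symbol, 4 ε)
  (x ∪ z)y = 7 transitions (3 symbol, 4 ε)

7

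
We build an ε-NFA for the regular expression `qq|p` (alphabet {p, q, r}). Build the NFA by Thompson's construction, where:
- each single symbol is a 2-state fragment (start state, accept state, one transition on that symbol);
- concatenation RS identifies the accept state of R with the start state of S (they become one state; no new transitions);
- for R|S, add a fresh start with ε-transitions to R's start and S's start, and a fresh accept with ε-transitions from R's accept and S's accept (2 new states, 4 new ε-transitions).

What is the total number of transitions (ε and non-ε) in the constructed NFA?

Recursing over subexpressions:
Each of the 3 symbol leaves contributes 1 transition (1 symbol, 0 ε).
  qq = 2 transitions (2 symbol, 0 ε)
  qq|p = 7 transitions (3 symbol, 4 ε)

7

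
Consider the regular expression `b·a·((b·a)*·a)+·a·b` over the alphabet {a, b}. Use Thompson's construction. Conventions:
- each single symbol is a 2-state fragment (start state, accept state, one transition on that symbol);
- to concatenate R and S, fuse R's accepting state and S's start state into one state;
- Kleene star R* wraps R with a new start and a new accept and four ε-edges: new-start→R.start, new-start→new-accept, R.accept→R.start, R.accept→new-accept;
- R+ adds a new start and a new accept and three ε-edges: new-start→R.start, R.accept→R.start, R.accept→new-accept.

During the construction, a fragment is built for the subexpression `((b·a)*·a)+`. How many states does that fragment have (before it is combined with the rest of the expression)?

8

Fragment for `((b·a)*·a)+`:
Each of the 3 symbol leaves contributes a 2-state fragment.
  b·a = 3 states
  (b·a)* = 5 states
  (b·a)*·a = 6 states
  ((b·a)*·a)+ = 8 states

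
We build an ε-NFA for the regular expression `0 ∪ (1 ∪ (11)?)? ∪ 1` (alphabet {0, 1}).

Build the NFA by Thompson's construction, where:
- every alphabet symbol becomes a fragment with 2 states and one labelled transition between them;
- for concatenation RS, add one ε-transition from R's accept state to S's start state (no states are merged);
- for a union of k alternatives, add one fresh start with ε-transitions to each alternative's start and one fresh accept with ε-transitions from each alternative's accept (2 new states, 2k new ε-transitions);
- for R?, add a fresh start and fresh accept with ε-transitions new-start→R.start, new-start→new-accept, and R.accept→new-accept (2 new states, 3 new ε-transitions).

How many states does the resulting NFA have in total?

Bottom-up over the parse tree:
Each of the 5 symbol leaves contributes a 2-state fragment.
  11 = 4 states
  (11)? = 6 states
  1 ∪ (11)? = 10 states
  (1 ∪ (11)?)? = 12 states
  0 ∪ (1 ∪ (11)?)? ∪ 1 = 18 states

18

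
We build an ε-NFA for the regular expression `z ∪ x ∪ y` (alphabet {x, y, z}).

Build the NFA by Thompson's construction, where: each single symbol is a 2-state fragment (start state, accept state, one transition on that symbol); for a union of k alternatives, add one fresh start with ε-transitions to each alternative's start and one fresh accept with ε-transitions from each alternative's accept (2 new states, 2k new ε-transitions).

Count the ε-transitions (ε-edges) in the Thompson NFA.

Bottom-up over the parse tree:
Each of the 3 symbol leaves contributes 0 ε-transitions.
  z ∪ x ∪ y = 6 ε-transitions

6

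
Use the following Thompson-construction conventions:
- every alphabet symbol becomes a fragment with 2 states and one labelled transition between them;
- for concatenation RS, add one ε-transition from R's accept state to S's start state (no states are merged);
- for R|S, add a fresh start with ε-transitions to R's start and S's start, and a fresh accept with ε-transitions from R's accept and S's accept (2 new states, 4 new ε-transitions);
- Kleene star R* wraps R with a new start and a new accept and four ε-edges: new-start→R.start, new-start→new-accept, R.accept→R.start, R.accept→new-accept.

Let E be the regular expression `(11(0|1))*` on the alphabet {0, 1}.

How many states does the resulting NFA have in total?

12

Bottom-up over the parse tree:
Each of the 4 symbol leaves contributes a 2-state fragment.
  0|1 → 6 states
  11(0|1) → 10 states
  (11(0|1))* → 12 states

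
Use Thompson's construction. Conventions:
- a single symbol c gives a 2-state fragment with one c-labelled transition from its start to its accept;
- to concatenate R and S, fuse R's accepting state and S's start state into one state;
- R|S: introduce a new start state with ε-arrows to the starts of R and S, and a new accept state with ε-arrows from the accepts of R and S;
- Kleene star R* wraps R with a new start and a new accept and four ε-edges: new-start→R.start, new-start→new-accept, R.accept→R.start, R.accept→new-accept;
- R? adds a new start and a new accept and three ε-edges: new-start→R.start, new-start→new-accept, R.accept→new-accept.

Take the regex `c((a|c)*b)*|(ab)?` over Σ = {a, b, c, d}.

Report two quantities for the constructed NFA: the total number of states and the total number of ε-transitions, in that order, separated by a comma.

19, 19

Per subexpression:
Each of the 6 symbol leaves contributes 2 states and 0 ε-transitions.
  a|c → 6 states, 4 ε-transitions
  (a|c)* → 8 states, 8 ε-transitions
  (a|c)*b → 9 states, 8 ε-transitions
  ((a|c)*b)* → 11 states, 12 ε-transitions
  c((a|c)*b)* → 12 states, 12 ε-transitions
  ab → 3 states, 0 ε-transitions
  (ab)? → 5 states, 3 ε-transitions
  c((a|c)*b)*|(ab)? → 19 states, 19 ε-transitions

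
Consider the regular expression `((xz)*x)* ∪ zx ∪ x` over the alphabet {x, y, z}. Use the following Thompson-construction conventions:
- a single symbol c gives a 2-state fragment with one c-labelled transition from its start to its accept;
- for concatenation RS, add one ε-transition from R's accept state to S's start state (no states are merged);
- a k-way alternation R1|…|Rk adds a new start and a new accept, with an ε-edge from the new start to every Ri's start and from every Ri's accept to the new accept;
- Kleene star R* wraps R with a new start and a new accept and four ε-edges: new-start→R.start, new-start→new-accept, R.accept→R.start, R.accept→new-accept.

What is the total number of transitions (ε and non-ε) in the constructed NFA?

23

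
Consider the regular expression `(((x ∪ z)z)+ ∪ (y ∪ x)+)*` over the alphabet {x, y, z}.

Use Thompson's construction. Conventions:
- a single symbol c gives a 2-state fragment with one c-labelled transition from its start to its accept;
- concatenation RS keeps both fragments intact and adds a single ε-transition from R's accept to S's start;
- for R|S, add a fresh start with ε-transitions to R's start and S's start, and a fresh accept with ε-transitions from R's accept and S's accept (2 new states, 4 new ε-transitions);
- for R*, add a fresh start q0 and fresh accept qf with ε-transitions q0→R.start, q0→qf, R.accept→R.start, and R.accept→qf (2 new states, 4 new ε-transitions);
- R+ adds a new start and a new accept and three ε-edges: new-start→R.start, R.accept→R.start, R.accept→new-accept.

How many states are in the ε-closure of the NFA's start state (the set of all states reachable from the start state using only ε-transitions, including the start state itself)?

11

Compute the ε-closure size of each fragment's start state recursively; a symbol fragment's start has no outgoing ε-edge, so its closure is just itself (size 1).
  x ∪ z — new start ε-reaches every alternative's start; none of them accept ε, so the new accept is not reached: |closure| = 1 + 1 + 1 = 3
  (x ∪ z)z — |closure| equals the left operand's closure size = 3 (its accept is not ε-reachable, so the closure stops there)
  ((x ∪ z)z)+ — new start ε-reaches only the body's start; the new accept needs a symbol first: |closure| = 1 + 3 = 4
  y ∪ x — |closure| = 1 + 1 + 1 = 3 (the new accept is not ε-reachable since no branch accepts ε)
  (y ∪ x)+ — new start ε-reaches only the body's start; the new accept needs a symbol first: |closure| = 1 + 3 = 4
  ((x ∪ z)z)+ ∪ (y ∪ x)+ — |closure| = 1 + 4 + 4 = 9 (the new accept is not ε-reachable since no branch accepts ε)
  (((x ∪ z)z)+ ∪ (y ∪ x)+)* — new start has ε-edges to the inner start and to the new accept, so |closure| = 2 + 9 = 11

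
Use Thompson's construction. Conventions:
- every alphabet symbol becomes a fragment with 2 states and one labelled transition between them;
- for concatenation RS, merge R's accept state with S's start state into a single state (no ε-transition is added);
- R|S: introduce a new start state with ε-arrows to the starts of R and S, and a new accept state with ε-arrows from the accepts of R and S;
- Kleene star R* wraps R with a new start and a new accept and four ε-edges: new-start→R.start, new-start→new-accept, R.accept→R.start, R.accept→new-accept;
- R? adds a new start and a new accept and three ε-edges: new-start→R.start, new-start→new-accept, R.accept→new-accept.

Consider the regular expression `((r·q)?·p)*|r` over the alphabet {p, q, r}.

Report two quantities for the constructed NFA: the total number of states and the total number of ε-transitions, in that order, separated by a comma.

12, 11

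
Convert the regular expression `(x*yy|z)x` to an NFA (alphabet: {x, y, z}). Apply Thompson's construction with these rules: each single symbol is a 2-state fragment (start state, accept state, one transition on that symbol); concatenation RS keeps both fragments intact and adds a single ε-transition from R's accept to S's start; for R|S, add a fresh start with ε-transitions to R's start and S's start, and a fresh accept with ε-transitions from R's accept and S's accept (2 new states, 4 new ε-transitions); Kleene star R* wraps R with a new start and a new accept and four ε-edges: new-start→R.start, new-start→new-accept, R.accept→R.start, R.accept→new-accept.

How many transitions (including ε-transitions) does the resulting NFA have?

16

Recursing over subexpressions:
Each of the 5 symbol leaves contributes 1 transition (1 symbol, 0 ε).
  x* : 5 transitions (1 symbol, 4 ε)
  x*yy : 9 transitions (3 symbol, 6 ε)
  x*yy|z : 14 transitions (4 symbol, 10 ε)
  (x*yy|z)x : 16 transitions (5 symbol, 11 ε)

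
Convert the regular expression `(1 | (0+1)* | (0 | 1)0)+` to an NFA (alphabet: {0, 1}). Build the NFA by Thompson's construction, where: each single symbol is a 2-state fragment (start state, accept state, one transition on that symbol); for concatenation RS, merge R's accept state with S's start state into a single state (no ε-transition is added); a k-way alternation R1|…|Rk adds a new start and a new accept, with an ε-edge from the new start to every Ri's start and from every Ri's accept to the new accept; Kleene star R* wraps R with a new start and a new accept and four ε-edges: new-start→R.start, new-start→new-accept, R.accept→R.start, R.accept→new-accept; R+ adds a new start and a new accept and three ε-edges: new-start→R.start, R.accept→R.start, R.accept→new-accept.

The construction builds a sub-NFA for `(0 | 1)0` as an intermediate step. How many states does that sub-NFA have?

7

Fragment for `(0 | 1)0`:
Each of the 3 symbol leaves contributes a 2-state fragment.
  0 | 1 — 6 states
  (0 | 1)0 — 7 states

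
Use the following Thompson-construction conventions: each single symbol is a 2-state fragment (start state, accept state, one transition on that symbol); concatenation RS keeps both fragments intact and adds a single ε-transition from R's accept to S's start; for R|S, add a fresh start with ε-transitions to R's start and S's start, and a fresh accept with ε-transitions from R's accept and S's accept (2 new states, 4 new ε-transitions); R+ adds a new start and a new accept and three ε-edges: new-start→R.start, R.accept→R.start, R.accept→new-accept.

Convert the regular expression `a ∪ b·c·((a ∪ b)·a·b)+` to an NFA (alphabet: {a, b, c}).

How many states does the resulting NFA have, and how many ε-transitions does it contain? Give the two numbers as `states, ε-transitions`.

Recursing over subexpressions:
Each of the 7 symbol leaves contributes 2 states and 0 ε-transitions.
  a ∪ b → 6 states, 4 ε-transitions
  (a ∪ b)·a·b → 10 states, 6 ε-transitions
  ((a ∪ b)·a·b)+ → 12 states, 9 ε-transitions
  b·c·((a ∪ b)·a·b)+ → 16 states, 11 ε-transitions
  a ∪ b·c·((a ∪ b)·a·b)+ → 20 states, 15 ε-transitions

20, 15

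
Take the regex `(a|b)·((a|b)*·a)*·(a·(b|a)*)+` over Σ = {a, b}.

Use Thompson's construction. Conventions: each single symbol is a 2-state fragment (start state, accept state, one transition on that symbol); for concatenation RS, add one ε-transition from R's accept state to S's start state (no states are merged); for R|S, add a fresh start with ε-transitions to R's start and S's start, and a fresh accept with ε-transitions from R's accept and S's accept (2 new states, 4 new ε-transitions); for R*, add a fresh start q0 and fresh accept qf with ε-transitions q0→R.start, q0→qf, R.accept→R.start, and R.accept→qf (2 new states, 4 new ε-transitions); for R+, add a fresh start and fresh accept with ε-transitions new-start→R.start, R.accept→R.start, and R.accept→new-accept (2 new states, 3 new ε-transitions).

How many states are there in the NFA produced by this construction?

Recursing over subexpressions:
Each of the 8 symbol leaves contributes a 2-state fragment.
  a|b — 6 states
  a|b — 6 states
  (a|b)* — 8 states
  (a|b)*·a — 10 states
  ((a|b)*·a)* — 12 states
  b|a — 6 states
  (b|a)* — 8 states
  a·(b|a)* — 10 states
  (a·(b|a)*)+ — 12 states
  (a|b)·((a|b)*·a)*·(a·(b|a)*)+ — 30 states

30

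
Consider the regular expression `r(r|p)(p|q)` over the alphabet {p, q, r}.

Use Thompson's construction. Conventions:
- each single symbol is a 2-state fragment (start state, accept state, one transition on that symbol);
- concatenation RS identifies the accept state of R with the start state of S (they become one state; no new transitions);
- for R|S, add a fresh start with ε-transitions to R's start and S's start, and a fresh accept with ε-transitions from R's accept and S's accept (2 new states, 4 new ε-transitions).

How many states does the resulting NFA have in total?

Recursing over subexpressions:
Each of the 5 symbol leaves contributes a 2-state fragment.
  r|p → 6 states
  p|q → 6 states
  r(r|p)(p|q) → 12 states

12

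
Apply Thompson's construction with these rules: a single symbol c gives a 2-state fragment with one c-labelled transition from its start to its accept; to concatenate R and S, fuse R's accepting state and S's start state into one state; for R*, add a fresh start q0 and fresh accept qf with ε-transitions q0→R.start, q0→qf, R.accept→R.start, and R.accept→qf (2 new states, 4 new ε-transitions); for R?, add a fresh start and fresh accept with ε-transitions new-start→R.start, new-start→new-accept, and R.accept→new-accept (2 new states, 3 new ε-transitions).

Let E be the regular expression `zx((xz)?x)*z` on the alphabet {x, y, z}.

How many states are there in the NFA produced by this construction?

11

Bottom-up over the parse tree:
Each of the 6 symbol leaves contributes a 2-state fragment.
  xz — 3 states
  (xz)? — 5 states
  (xz)?x — 6 states
  ((xz)?x)* — 8 states
  zx((xz)?x)*z — 11 states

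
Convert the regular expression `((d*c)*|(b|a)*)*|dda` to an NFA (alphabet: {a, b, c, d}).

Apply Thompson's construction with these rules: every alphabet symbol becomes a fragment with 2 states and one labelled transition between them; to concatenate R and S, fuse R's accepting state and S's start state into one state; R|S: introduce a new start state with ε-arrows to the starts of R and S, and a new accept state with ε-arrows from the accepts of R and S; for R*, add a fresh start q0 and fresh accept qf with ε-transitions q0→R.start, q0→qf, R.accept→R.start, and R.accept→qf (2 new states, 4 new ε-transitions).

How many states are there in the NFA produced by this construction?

By structural recursion:
Each of the 7 symbol leaves contributes a 2-state fragment.
  d* — 4 states
  d*c — 5 states
  (d*c)* — 7 states
  b|a — 6 states
  (b|a)* — 8 states
  (d*c)*|(b|a)* — 17 states
  ((d*c)*|(b|a)*)* — 19 states
  dda — 4 states
  ((d*c)*|(b|a)*)*|dda — 25 states

25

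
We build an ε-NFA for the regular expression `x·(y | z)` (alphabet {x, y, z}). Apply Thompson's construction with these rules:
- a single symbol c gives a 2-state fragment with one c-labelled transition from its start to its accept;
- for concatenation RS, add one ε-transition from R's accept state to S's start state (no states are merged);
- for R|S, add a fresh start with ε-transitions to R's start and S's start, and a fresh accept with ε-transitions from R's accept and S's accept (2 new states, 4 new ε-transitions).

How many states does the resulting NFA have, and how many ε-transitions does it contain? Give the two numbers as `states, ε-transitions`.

8, 5

Bottom-up over the parse tree:
Each of the 3 symbol leaves contributes 2 states and 0 ε-transitions.
  y | z : 6 states, 4 ε-transitions
  x·(y | z) : 8 states, 5 ε-transitions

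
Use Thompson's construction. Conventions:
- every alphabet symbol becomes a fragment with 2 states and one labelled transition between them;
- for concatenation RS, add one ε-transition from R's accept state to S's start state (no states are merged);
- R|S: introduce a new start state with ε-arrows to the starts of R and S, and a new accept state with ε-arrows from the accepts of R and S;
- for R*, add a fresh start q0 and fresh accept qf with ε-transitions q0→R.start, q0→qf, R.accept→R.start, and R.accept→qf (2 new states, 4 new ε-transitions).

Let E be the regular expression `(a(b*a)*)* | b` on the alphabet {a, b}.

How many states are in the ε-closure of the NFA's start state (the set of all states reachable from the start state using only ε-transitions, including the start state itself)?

6

Work bottom-up. For each fragment F, track |ε-closure(F.start)| and whether F's accept lies in that closure (i.e. whether F accepts ε). A single-symbol fragment has closure size 1 and does not accept ε.
  b* : new start has ε-edges to the inner start and to the new accept, so C = 2 + 1 = 3
  b*a : C = 3 + 1 = 4 (closure spills across the concat boundary because the left factor accepts ε)
  (b*a)* : new start has ε-edges to the inner start and to the new accept, so C = 2 + 4 = 6
  a(b*a)* : same as the first factor's closure: C = 1
  (a(b*a)*)* : C = 1 (new start) + 1 (body) + 1 (new accept) = 3
  (a(b*a)*)* | b : new start ε-reaches every alternative's start; at least one alternative accepts ε, so the union's new accept is reached too: C = 1 + 3 + 1 + 1 = 6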